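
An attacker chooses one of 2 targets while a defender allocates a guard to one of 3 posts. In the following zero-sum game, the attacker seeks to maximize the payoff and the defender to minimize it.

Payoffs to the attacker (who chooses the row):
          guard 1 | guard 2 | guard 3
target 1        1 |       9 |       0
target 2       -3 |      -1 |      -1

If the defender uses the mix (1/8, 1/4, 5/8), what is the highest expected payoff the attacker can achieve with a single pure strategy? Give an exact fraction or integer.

target 1: (1)·(1/8) + (9)·(1/4) + (0)·(5/8) = 19/8.
target 2: (-3)·(1/8) + (-1)·(1/4) + (-1)·(5/8) = -5/4.
The best pure response is target 1 with expected payoff 19/8.

19/8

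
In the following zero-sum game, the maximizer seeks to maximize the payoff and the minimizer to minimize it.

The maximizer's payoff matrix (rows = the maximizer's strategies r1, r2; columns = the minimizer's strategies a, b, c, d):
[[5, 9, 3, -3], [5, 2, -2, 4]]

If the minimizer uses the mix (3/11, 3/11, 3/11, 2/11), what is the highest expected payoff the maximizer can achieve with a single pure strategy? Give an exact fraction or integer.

r1: (5)·(3/11) + (9)·(3/11) + (3)·(3/11) + (-3)·(2/11) = 45/11.
r2: (5)·(3/11) + (2)·(3/11) + (-2)·(3/11) + (4)·(2/11) = 23/11.
The best pure response is r1 with expected payoff 45/11.

45/11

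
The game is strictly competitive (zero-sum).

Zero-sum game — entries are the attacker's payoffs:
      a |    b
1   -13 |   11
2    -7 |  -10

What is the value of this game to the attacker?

Row minima are -13 and -10, so the attacker's maximin is -10; column maxima are -7 and 11, so the defender's minimax is -7. These differ, so the equilibrium is in mixed strategies.
Let the attacker play 1 with probability p. The defender is indifferent when −13p − 7(1−p) = 11p − 10(1−p), giving p = 1/9.
Let the defender play a with probability q. The attacker is indifferent when −13q + 11(1−q) = −7q − 10(1−q), giving q = 7/9.
The value is -13·(7/9) + (11)·(2/9) = -23/3.

-23/3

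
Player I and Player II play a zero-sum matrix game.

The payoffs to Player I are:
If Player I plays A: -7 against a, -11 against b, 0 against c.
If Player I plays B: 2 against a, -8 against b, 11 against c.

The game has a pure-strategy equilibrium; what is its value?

Row minima: -11, -8 → Player I's maximin is -8.
Column maxima: 2, -8, 11 → Player II's minimax is -8.
They coincide at (B, b), so the value is -8.

-8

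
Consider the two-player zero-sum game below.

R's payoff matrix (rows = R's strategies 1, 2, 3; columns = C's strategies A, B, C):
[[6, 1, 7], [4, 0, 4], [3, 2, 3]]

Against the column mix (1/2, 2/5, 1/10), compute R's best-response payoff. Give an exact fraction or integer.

41/10

1: (6)·(1/2) + (1)·(2/5) + (7)·(1/10) = 41/10.
2: (4)·(1/2) + (0)·(2/5) + (4)·(1/10) = 12/5.
3: (3)·(1/2) + (2)·(2/5) + (3)·(1/10) = 13/5.
The best pure response is 1 with expected payoff 41/10.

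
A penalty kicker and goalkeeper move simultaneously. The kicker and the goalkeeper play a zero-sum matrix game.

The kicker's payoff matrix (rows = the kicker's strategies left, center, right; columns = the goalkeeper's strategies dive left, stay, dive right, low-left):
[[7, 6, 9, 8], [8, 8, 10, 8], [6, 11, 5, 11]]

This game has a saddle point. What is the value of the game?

Row minima: 6, 8, 5 → the kicker's maximin is 8.
Column maxima: 8, 11, 10, 11 → the goalkeeper's minimax is 8.
They coincide at (center, dive left), so the value is 8.

8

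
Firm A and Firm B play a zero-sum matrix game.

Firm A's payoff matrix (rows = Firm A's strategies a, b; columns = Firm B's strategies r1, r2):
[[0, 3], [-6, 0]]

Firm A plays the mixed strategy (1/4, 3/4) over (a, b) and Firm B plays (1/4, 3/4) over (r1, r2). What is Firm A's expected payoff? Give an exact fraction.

Against (1/4, 3/4), each row's expected payoff is a: 9/4; b: -3/2.
Taking the (1/4, 3/4)-weighted average: (1/4)·(9/4) + (3/4)·(-3/2) = -9/16.

-9/16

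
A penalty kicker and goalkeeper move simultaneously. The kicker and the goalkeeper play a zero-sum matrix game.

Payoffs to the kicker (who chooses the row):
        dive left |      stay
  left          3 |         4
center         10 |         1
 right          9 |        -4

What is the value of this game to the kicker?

Row right is strictly dominated by row center, so the kicker never plays it.
The remaining 2×2 game on (left, center) × (dive left, stay) has no saddle point. Let the kicker play left with probability p; indifference gives 3p + 10(1−p) = 4p + (1−p), so p = 9/10.
Similarly the goalkeeper's optimal q on dive left is 3/10, and the value is 3·(3/10) + (4)·(7/10) = 37/10.

37/10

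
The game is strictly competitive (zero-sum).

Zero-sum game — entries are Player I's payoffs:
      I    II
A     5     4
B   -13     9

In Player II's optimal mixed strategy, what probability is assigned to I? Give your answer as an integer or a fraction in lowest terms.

Row minima are 4 and -13, so Player I's maximin is 4; column maxima are 5 and 9, so Player II's minimax is 5. These differ, so the equilibrium is in mixed strategies.
Let Player II play I with probability q. Player I is indifferent when 5q + 4(1−q) = −13q + 9(1−q), giving q = 5/23.

5/23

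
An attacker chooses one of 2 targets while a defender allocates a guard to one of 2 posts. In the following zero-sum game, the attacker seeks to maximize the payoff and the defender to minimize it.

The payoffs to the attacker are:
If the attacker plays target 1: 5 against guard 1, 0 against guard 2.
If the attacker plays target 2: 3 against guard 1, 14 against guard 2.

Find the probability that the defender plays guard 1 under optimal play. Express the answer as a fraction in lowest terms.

7/8

Row minima are 0 and 3, so the attacker's maximin is 3; column maxima are 5 and 14, so the defender's minimax is 5. These differ, so the equilibrium is in mixed strategies.
Let the defender play guard 1 with probability q. The attacker is indifferent when 5q = 3q + 14(1−q), giving q = 7/8.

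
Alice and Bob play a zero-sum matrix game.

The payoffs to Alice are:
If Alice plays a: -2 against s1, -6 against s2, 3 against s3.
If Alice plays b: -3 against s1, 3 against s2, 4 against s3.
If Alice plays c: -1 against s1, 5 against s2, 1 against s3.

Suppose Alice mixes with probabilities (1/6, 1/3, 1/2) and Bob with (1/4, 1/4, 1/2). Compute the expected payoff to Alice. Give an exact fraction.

4/3

Against (1/4, 1/4, 1/2), each row's expected payoff is a: -1/2; b: 2; c: 3/2.
Taking the (1/6, 1/3, 1/2)-weighted average: (1/6)·(-1/2) + (1/3)·(2) + (1/2)·(3/2) = 4/3.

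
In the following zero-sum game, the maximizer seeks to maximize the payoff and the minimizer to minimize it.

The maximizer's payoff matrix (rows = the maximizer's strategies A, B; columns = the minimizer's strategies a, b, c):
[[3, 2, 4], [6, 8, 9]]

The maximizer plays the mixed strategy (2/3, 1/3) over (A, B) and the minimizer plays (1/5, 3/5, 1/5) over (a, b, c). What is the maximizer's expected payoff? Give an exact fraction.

Against (1/5, 3/5, 1/5), each row's expected payoff is A: 13/5; B: 39/5.
Taking the (2/3, 1/3)-weighted average: (2/3)·(13/5) + (1/3)·(39/5) = 13/3.

13/3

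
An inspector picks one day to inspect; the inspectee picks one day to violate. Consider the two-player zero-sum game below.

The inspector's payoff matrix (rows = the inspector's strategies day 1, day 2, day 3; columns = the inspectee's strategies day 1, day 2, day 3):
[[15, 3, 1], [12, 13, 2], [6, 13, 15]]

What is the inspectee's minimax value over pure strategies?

13

The worst case (largest entry) in each column is day 1: 15, day 2: 13, day 3: 15.
The best (smallest) of these is 13.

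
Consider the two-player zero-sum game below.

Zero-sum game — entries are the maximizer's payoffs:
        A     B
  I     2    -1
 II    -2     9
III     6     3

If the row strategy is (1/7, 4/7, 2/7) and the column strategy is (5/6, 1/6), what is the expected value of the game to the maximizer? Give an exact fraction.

Against (5/6, 1/6), each row's expected payoff is I: 3/2; II: -1/6; III: 11/2.
Taking the (1/7, 4/7, 2/7)-weighted average: (1/7)·(3/2) + (4/7)·(-1/6) + (2/7)·(11/2) = 71/42.

71/42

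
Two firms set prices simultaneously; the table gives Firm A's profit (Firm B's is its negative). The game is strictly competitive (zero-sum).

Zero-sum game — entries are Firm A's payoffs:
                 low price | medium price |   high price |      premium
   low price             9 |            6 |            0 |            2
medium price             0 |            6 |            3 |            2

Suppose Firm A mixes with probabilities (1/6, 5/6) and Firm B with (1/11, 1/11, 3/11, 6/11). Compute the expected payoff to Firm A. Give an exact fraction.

27/11

Against (1/11, 1/11, 3/11, 6/11), each row's expected payoff is low price: 27/11; medium price: 27/11.
Taking the (1/6, 5/6)-weighted average: (1/6)·(27/11) + (5/6)·(27/11) = 27/11.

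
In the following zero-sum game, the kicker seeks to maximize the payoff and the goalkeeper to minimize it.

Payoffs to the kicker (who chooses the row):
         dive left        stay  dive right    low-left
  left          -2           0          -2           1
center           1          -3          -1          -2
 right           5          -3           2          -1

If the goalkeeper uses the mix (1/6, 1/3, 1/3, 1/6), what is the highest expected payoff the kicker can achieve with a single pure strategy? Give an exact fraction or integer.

left: (-2)·(1/6) + (0)·(1/3) + (-2)·(1/3) + (1)·(1/6) = -5/6.
center: (1)·(1/6) + (-3)·(1/3) + (-1)·(1/3) + (-2)·(1/6) = -3/2.
right: (5)·(1/6) + (-3)·(1/3) + (2)·(1/3) + (-1)·(1/6) = 1/3.
The best pure response is right with expected payoff 1/3.

1/3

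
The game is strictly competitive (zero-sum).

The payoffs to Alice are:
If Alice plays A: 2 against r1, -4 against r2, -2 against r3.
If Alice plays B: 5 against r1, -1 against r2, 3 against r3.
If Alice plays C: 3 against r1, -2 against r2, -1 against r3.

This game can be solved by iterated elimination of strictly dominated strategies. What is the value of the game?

Row C is strictly dominated by row B (5>3, -1>-2, 3>-1); eliminate C.
Column r1 is strictly dominated by r2 for Bob (-4<2, -1<5); eliminate r1.
Row A is strictly dominated by row B (-1>-4, 3>-2); eliminate A.
Column r3 is strictly dominated by r2 for Bob (-1<3); eliminate r3.
Only (B, r2) remains, with payoff -1.

-1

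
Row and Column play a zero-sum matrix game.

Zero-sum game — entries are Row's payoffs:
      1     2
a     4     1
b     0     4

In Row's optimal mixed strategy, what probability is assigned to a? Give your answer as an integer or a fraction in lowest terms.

Row minima are 1 and 0, so Row's maximin is 1; column maxima are 4 and 4, so Column's minimax is 4. These differ, so the equilibrium is in mixed strategies.
Let Row play a with probability p. Column is indifferent when 4p = p + 4(1−p), giving p = 4/7.

4/7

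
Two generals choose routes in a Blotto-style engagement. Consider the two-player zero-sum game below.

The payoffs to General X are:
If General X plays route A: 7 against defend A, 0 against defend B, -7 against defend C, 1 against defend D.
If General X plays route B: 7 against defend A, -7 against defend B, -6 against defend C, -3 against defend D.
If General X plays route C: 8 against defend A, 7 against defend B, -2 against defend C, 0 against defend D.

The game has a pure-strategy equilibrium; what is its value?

-2

Row minima: -7, -7, -2 → General X's maximin is -2.
Column maxima: 8, 7, -2, 1 → General Y's minimax is -2.
They coincide at (route C, defend C), so the value is -2.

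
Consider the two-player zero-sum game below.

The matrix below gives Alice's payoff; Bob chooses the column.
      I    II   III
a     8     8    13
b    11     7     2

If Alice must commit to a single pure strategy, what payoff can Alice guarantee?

8

The worst-case payoff for each row is a: 8, b: 2.
The best of these is 8.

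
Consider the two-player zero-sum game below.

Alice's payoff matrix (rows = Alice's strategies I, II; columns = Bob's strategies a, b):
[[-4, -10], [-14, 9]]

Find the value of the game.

Row minima are -10 and -14, so Alice's maximin is -10; column maxima are -4 and 9, so Bob's minimax is -4. These differ, so the equilibrium is in mixed strategies.
Let Alice play I with probability p. Bob is indifferent when −4p − 14(1−p) = −10p + 9(1−p), giving p = 23/29.
Let Bob play a with probability q. Alice is indifferent when −4q − 10(1−q) = −14q + 9(1−q), giving q = 19/29.
The value is -4·(19/29) + (-10)·(10/29) = -176/29.

-176/29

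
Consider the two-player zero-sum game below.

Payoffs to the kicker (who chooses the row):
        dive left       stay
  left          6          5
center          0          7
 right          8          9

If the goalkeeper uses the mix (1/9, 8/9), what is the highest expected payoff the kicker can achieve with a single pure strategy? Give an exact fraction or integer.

left: (6)·(1/9) + (5)·(8/9) = 46/9.
center: (0)·(1/9) + (7)·(8/9) = 56/9.
right: (8)·(1/9) + (9)·(8/9) = 80/9.
The best pure response is right with expected payoff 80/9.

80/9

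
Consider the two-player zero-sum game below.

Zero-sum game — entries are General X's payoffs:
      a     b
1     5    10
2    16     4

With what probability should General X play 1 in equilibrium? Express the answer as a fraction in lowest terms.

12/17

Row minima are 5 and 4, so General X's maximin is 5; column maxima are 16 and 10, so General Y's minimax is 10. These differ, so the equilibrium is in mixed strategies.
Let General X play 1 with probability p. General Y is indifferent when 5p + 16(1−p) = 10p + 4(1−p), giving p = 12/17.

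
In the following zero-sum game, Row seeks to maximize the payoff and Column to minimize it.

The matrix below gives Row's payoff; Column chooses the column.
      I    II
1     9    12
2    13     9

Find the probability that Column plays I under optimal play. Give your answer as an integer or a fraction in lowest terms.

3/7

Row minima are 9 and 9, so Row's maximin is 9; column maxima are 13 and 12, so Column's minimax is 12. These differ, so the equilibrium is in mixed strategies.
Let Column play I with probability q. Row is indifferent when 9q + 12(1−q) = 13q + 9(1−q), giving q = 3/7.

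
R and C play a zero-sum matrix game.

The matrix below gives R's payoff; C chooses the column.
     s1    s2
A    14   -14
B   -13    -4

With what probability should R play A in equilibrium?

Row minima are -14 and -13, so R's maximin is -13; column maxima are 14 and -4, so C's minimax is -4. These differ, so the equilibrium is in mixed strategies.
Let R play A with probability p. C is indifferent when 14p − 13(1−p) = −14p − 4(1−p), giving p = 9/37.

9/37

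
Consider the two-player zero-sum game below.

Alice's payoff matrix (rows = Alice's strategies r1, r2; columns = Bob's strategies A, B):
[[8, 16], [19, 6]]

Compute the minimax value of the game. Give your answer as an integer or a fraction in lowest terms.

256/21

Row minima are 8 and 6, so Alice's maximin is 8; column maxima are 19 and 16, so Bob's minimax is 16. These differ, so the equilibrium is in mixed strategies.
Let Alice play r1 with probability p. Bob is indifferent when 8p + 19(1−p) = 16p + 6(1−p), giving p = 13/21.
Let Bob play A with probability q. Alice is indifferent when 8q + 16(1−q) = 19q + 6(1−q), giving q = 10/21.
The value is 8·(10/21) + (16)·(11/21) = 256/21.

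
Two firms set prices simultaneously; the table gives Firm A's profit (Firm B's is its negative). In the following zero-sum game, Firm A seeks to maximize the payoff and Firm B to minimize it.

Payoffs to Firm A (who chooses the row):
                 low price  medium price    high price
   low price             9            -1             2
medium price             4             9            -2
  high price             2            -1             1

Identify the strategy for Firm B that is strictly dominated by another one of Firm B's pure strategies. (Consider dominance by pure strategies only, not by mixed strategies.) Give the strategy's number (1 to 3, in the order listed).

1

Firm B prefers columns that give Firm A less. Compare low price with high price: 2 < 9, -2 < 4, 1 < 2.
So high price strictly dominates low price for Firm B; low price is strictly dominated.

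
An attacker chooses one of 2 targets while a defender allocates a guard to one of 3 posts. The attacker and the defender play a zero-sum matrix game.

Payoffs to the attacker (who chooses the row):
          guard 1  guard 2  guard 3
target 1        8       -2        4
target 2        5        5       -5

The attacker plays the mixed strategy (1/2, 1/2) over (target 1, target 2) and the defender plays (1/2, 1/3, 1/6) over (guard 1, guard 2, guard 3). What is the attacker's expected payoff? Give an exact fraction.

11/3

Against (1/2, 1/3, 1/6), each row's expected payoff is target 1: 4; target 2: 10/3.
Taking the (1/2, 1/2)-weighted average: (1/2)·(4) + (1/2)·(10/3) = 11/3.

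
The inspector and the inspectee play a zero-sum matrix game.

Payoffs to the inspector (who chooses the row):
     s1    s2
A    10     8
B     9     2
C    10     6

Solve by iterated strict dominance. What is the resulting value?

8

Column s1 is strictly dominated by s2 for the inspectee (8<10, 2<9, 6<10); eliminate s1.
Row B is strictly dominated by row A (8>2); eliminate B.
Row C is strictly dominated by row A (8>6); eliminate C.
Only (A, s2) remains, with payoff 8.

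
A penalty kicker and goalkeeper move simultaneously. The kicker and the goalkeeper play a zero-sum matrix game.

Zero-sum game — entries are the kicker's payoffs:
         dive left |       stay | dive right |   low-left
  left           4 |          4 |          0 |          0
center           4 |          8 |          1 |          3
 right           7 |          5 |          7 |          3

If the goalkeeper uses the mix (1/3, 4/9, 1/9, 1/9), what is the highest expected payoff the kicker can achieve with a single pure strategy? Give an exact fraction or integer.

left: (4)·(1/3) + (4)·(4/9) + (0)·(1/9) + (0)·(1/9) = 28/9.
center: (4)·(1/3) + (8)·(4/9) + (1)·(1/9) + (3)·(1/9) = 16/3.
right: (7)·(1/3) + (5)·(4/9) + (7)·(1/9) + (3)·(1/9) = 17/3.
The best pure response is right with expected payoff 17/3.

17/3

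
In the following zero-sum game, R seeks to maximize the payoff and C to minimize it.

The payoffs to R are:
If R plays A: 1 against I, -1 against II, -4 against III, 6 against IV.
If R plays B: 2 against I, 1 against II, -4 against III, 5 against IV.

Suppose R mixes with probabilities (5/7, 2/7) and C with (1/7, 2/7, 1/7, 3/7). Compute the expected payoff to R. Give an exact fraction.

Against (1/7, 2/7, 1/7, 3/7), each row's expected payoff is A: 13/7; B: 15/7.
Taking the (5/7, 2/7)-weighted average: (5/7)·(13/7) + (2/7)·(15/7) = 95/49.

95/49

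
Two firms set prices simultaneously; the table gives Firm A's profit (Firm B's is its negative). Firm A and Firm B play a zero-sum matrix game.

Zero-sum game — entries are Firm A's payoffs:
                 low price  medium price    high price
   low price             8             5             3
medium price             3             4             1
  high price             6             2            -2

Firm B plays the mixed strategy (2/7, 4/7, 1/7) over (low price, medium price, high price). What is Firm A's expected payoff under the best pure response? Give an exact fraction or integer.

39/7

low price: (8)·(2/7) + (5)·(4/7) + (3)·(1/7) = 39/7.
medium price: (3)·(2/7) + (4)·(4/7) + (1)·(1/7) = 23/7.
high price: (6)·(2/7) + (2)·(4/7) + (-2)·(1/7) = 18/7.
The best pure response is low price with expected payoff 39/7.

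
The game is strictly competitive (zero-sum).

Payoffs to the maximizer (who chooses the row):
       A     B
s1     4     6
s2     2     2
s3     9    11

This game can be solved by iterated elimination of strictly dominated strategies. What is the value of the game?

Row s1 is strictly dominated by row s3 (9>4, 11>6); eliminate s1.
Row s2 is strictly dominated by row s3 (9>2, 11>2); eliminate s2.
Column B is strictly dominated by A for the minimizer (9<11); eliminate B.
Only (s3, A) remains, with payoff 9.

9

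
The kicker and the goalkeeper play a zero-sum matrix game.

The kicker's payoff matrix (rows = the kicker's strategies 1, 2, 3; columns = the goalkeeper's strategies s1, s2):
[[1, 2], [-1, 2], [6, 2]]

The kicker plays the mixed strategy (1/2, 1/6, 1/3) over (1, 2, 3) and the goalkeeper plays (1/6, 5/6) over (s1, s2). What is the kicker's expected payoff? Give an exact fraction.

Against (1/6, 5/6), each row's expected payoff is 1: 11/6; 2: 3/2; 3: 8/3.
Taking the (1/2, 1/6, 1/3)-weighted average: (1/2)·(11/6) + (1/6)·(3/2) + (1/3)·(8/3) = 37/18.

37/18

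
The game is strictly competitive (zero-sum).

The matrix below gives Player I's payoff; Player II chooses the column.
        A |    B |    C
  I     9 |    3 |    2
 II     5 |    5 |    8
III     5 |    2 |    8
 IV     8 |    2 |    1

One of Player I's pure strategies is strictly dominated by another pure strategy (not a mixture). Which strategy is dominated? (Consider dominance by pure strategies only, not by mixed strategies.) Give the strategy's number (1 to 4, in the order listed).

Compare IV with I: 9 > 8, 3 > 2, 2 > 1.
So I strictly dominates IV for Player I; IV is strictly dominated.

4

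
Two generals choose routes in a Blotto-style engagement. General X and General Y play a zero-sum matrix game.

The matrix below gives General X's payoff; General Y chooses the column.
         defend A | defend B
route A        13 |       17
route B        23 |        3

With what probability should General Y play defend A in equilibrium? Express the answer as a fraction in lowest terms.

7/12

Row minima are 13 and 3, so General X's maximin is 13; column maxima are 23 and 17, so General Y's minimax is 17. These differ, so the equilibrium is in mixed strategies.
Let General Y play defend A with probability q. General X is indifferent when 13q + 17(1−q) = 23q + 3(1−q), giving q = 7/12.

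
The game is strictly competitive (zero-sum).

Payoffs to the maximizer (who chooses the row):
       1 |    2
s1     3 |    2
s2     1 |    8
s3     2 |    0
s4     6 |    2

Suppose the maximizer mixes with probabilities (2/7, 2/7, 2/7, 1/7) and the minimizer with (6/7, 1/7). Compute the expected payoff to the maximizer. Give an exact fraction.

Against (6/7, 1/7), each row's expected payoff is s1: 20/7; s2: 2; s3: 12/7; s4: 38/7.
Taking the (2/7, 2/7, 2/7, 1/7)-weighted average: (2/7)·(20/7) + (2/7)·(2) + (2/7)·(12/7) + (1/7)·(38/7) = 130/49.

130/49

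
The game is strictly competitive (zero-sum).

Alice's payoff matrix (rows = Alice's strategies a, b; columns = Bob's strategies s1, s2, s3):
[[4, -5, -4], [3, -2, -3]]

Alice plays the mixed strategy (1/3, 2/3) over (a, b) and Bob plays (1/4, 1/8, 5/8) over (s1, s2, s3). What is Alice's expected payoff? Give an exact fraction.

Against (1/4, 1/8, 5/8), each row's expected payoff is a: -17/8; b: -11/8.
Taking the (1/3, 2/3)-weighted average: (1/3)·(-17/8) + (2/3)·(-11/8) = -13/8.

-13/8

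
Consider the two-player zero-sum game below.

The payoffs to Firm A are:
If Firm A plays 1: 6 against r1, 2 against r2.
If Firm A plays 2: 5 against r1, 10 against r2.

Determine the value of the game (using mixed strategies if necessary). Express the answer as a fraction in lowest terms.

Row minima are 2 and 5, so Firm A's maximin is 5; column maxima are 6 and 10, so Firm B's minimax is 6. These differ, so the equilibrium is in mixed strategies.
Let Firm A play 1 with probability p. Firm B is indifferent when 6p + 5(1−p) = 2p + 10(1−p), giving p = 5/9.
Let Firm B play r1 with probability q. Firm A is indifferent when 6q + 2(1−q) = 5q + 10(1−q), giving q = 8/9.
The value is 6·(8/9) + (2)·(1/9) = 50/9.

50/9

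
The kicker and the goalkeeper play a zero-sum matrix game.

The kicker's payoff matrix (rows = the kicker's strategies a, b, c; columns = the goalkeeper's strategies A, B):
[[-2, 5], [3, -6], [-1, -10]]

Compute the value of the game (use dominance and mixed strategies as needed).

3/16

Row c is strictly dominated by row b, so the kicker never plays it.
The remaining 2×2 game on (a, b) × (A, B) has no saddle point. Let the kicker play a with probability p; indifference gives −2p + 3(1−p) = 5p − 6(1−p), so p = 9/16.
Similarly the goalkeeper's optimal q on A is 11/16, and the value is -2·(11/16) + (5)·(5/16) = 3/16.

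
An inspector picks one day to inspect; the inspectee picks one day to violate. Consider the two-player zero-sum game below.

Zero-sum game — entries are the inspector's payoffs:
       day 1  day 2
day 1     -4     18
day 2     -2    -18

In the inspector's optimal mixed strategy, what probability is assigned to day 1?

8/19

Row minima are -4 and -18, so the inspector's maximin is -4; column maxima are -2 and 18, so the inspectee's minimax is -2. These differ, so the equilibrium is in mixed strategies.
Let the inspector play day 1 with probability p. The inspectee is indifferent when −4p − 2(1−p) = 18p − 18(1−p), giving p = 8/19.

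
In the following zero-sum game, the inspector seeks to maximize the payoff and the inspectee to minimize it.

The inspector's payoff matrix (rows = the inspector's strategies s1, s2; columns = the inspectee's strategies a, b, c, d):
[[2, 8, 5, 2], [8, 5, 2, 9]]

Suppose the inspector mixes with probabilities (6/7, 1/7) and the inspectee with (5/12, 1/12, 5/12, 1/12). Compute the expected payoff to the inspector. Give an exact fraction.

167/42

Against (5/12, 1/12, 5/12, 1/12), each row's expected payoff is s1: 15/4; s2: 16/3.
Taking the (6/7, 1/7)-weighted average: (6/7)·(15/4) + (1/7)·(16/3) = 167/42.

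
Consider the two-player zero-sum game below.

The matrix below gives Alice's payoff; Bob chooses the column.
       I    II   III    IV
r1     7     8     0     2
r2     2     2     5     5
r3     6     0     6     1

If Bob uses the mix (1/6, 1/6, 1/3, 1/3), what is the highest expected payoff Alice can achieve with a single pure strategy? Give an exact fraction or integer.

r1: (7)·(1/6) + (8)·(1/6) + (0)·(1/3) + (2)·(1/3) = 19/6.
r2: (2)·(1/6) + (2)·(1/6) + (5)·(1/3) + (5)·(1/3) = 4.
r3: (6)·(1/6) + (0)·(1/6) + (6)·(1/3) + (1)·(1/3) = 10/3.
The best pure response is r2 with expected payoff 4.

4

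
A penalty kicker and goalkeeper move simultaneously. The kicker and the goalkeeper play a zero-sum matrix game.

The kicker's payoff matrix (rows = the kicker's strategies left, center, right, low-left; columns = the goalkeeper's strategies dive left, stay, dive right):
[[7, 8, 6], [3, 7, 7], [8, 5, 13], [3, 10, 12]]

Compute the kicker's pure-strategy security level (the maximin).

The worst-case payoff for each row is left: 6, center: 3, right: 5, low-left: 3.
The best of these is 6.

6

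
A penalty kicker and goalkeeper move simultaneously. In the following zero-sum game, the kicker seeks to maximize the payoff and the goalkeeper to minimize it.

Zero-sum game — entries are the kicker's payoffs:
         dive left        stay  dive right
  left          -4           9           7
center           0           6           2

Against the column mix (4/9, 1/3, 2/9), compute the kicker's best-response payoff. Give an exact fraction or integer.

left: (-4)·(4/9) + (9)·(1/3) + (7)·(2/9) = 25/9.
center: (0)·(4/9) + (6)·(1/3) + (2)·(2/9) = 22/9.
The best pure response is left with expected payoff 25/9.

25/9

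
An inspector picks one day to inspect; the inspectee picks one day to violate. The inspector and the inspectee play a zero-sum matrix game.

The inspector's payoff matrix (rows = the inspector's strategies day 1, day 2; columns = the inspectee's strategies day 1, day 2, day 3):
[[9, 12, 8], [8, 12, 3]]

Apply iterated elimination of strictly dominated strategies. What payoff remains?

8

Column day 1 is strictly dominated by day 3 for the inspectee (8<9, 3<8); eliminate day 1.
Column day 2 is strictly dominated by day 3 for the inspectee (8<12, 3<12); eliminate day 2.
Row day 2 is strictly dominated by row day 1 (8>3); eliminate day 2.
Only (day 1, day 3) remains, with payoff 8.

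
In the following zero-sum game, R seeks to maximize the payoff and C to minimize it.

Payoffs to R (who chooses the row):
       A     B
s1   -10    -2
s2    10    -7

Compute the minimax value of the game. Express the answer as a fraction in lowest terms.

-18/5

Row minima are -10 and -7, so R's maximin is -7; column maxima are 10 and -2, so C's minimax is -2. These differ, so the equilibrium is in mixed strategies.
Let R play s1 with probability p. C is indifferent when −10p + 10(1−p) = −2p − 7(1−p), giving p = 17/25.
Let C play A with probability q. R is indifferent when −10q − 2(1−q) = 10q − 7(1−q), giving q = 1/5.
The value is -10·(1/5) + (-2)·(4/5) = -18/5.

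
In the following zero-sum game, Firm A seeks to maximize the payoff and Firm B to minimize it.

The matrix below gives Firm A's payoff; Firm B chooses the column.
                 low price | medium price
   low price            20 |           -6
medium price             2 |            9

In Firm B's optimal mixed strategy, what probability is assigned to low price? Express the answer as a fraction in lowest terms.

Row minima are -6 and 2, so Firm A's maximin is 2; column maxima are 20 and 9, so Firm B's minimax is 9. These differ, so the equilibrium is in mixed strategies.
Let Firm B play low price with probability q. Firm A is indifferent when 20q − 6(1−q) = 2q + 9(1−q), giving q = 5/11.

5/11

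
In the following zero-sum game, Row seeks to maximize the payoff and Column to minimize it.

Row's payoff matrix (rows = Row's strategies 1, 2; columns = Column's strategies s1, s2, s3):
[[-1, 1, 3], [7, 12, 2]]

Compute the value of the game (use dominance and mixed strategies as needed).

Column s2 is strictly dominated by s1 for Column (it gives Row more in every row).
The remaining 2×2 game on (1, 2) × (s1, s3) has no saddle point. Let Row play 1 with probability p; indifference gives −p + 7(1−p) = 3p + 2(1−p), so p = 5/9.
Similarly Column's optimal q on s1 is 1/9, and the value is -1·(1/9) + (3)·(8/9) = 23/9.

23/9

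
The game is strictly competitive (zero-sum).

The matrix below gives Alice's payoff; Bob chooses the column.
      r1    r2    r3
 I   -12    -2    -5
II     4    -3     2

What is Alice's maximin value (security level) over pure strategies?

The worst-case payoff for each row is I: -12, II: -3.
The best of these is -3.

-3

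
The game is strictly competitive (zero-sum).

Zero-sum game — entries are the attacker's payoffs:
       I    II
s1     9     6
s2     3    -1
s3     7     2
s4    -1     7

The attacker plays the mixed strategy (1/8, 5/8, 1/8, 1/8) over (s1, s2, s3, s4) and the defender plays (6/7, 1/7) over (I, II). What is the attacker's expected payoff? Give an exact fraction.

Against (6/7, 1/7), each row's expected payoff is s1: 60/7; s2: 17/7; s3: 44/7; s4: 1/7.
Taking the (1/8, 5/8, 1/8, 1/8)-weighted average: (1/8)·(60/7) + (5/8)·(17/7) + (1/8)·(44/7) + (1/8)·(1/7) = 95/28.

95/28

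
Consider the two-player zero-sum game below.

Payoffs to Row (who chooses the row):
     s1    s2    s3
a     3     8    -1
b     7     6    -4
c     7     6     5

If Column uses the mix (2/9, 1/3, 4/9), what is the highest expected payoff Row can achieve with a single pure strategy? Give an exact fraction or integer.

a: (3)·(2/9) + (8)·(1/3) + (-1)·(4/9) = 26/9.
b: (7)·(2/9) + (6)·(1/3) + (-4)·(4/9) = 16/9.
c: (7)·(2/9) + (6)·(1/3) + (5)·(4/9) = 52/9.
The best pure response is c with expected payoff 52/9.

52/9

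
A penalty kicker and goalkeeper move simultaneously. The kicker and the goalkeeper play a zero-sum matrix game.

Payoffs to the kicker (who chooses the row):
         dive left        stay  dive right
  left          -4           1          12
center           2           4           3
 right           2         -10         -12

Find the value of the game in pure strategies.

Row minima: -4, 2, -12 → the kicker's maximin is 2.
Column maxima: 2, 4, 12 → the goalkeeper's minimax is 2.
They coincide at (center, dive left), so the value is 2.

2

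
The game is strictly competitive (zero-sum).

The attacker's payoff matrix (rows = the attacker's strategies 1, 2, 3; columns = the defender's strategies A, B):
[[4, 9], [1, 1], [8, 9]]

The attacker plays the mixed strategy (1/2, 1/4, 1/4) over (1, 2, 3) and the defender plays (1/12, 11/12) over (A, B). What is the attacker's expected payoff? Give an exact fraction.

Against (1/12, 11/12), each row's expected payoff is 1: 103/12; 2: 1; 3: 107/12.
Taking the (1/2, 1/4, 1/4)-weighted average: (1/2)·(103/12) + (1/4)·(1) + (1/4)·(107/12) = 325/48.

325/48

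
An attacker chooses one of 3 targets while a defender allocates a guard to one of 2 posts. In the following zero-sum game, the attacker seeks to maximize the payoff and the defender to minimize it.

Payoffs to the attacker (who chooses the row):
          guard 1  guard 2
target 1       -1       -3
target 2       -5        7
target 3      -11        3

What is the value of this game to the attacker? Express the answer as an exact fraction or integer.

-11/7

Row target 3 is strictly dominated by row target 2, so the attacker never plays it.
The remaining 2×2 game on (target 1, target 2) × (guard 1, guard 2) has no saddle point. Let the attacker play target 1 with probability p; indifference gives −p − 5(1−p) = −3p + 7(1−p), so p = 6/7.
Similarly the defender's optimal q on guard 1 is 5/7, and the value is -1·(5/7) + (-3)·(2/7) = -11/7.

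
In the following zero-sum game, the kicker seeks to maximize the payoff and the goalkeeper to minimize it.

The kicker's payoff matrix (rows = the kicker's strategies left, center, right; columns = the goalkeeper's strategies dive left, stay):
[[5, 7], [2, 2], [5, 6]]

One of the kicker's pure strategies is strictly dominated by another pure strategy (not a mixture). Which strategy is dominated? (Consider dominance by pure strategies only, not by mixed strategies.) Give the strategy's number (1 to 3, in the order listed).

2

Compare center with left: 5 > 2, 7 > 2.
So left strictly dominates center for the kicker; center is strictly dominated.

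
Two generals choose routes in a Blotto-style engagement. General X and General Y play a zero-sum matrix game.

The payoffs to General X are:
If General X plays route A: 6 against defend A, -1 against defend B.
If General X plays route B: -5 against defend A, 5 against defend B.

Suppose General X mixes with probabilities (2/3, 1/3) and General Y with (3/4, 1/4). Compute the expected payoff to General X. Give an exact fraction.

2

Against (3/4, 1/4), each row's expected payoff is route A: 17/4; route B: -5/2.
Taking the (2/3, 1/3)-weighted average: (2/3)·(17/4) + (1/3)·(-5/2) = 2.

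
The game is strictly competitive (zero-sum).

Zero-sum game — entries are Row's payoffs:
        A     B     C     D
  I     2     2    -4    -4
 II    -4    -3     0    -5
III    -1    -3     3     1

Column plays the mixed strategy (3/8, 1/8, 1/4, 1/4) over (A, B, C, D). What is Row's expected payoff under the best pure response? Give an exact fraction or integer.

1/4

I: (2)·(3/8) + (2)·(1/8) + (-4)·(1/4) + (-4)·(1/4) = -1.
II: (-4)·(3/8) + (-3)·(1/8) + (0)·(1/4) + (-5)·(1/4) = -25/8.
III: (-1)·(3/8) + (-3)·(1/8) + (3)·(1/4) + (1)·(1/4) = 1/4.
The best pure response is III with expected payoff 1/4.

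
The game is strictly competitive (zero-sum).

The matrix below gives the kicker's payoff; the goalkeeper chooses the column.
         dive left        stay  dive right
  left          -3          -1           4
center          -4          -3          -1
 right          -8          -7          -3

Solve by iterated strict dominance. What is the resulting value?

Column dive right is strictly dominated by dive left for the goalkeeper (-3<4, -4<-1, -8<-3); eliminate dive right.
Row center is strictly dominated by row left (-3>-4, -1>-3); eliminate center.
Row right is strictly dominated by row left (-3>-8, -1>-7); eliminate right.
Column stay is strictly dominated by dive left for the goalkeeper (-3<-1); eliminate stay.
Only (left, dive left) remains, with payoff -3.

-3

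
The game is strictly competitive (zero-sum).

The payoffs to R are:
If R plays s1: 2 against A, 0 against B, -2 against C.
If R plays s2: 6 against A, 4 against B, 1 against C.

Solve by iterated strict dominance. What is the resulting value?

Row s1 is strictly dominated by row s2 (6>2, 4>0, 1>-2); eliminate s1.
Column A is strictly dominated by B for C (4<6); eliminate A.
Column B is strictly dominated by C for C (1<4); eliminate B.
Only (s2, C) remains, with payoff 1.

1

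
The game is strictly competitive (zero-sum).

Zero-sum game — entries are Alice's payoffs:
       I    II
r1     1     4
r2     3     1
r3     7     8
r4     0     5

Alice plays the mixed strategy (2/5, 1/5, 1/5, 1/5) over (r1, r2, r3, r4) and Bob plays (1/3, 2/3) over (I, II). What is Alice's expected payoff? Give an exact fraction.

56/15

Against (1/3, 2/3), each row's expected payoff is r1: 3; r2: 5/3; r3: 23/3; r4: 10/3.
Taking the (2/5, 1/5, 1/5, 1/5)-weighted average: (2/5)·(3) + (1/5)·(5/3) + (1/5)·(23/3) + (1/5)·(10/3) = 56/15.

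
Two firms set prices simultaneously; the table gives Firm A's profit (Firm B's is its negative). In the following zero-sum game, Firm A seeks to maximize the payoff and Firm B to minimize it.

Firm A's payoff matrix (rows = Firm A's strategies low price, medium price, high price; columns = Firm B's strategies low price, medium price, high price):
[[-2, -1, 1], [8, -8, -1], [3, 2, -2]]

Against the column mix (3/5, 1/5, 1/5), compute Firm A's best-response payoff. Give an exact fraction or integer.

low price: (-2)·(3/5) + (-1)·(1/5) + (1)·(1/5) = -6/5.
medium price: (8)·(3/5) + (-8)·(1/5) + (-1)·(1/5) = 3.
high price: (3)·(3/5) + (2)·(1/5) + (-2)·(1/5) = 9/5.
The best pure response is medium price with expected payoff 3.

3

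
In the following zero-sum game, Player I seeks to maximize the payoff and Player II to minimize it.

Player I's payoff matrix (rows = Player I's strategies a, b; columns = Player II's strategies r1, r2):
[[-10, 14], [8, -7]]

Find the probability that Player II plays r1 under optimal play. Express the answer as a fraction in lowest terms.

7/13

Row minima are -10 and -7, so Player I's maximin is -7; column maxima are 8 and 14, so Player II's minimax is 8. These differ, so the equilibrium is in mixed strategies.
Let Player II play r1 with probability q. Player I is indifferent when −10q + 14(1−q) = 8q − 7(1−q), giving q = 7/13.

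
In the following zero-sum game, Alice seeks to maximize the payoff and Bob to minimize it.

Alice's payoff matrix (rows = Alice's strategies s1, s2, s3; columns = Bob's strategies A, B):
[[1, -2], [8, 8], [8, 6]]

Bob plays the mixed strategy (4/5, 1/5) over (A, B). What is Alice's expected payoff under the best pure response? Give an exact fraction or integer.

8

s1: (1)·(4/5) + (-2)·(1/5) = 2/5.
s2: (8)·(4/5) + (8)·(1/5) = 8.
s3: (8)·(4/5) + (6)·(1/5) = 38/5.
The best pure response is s2 with expected payoff 8.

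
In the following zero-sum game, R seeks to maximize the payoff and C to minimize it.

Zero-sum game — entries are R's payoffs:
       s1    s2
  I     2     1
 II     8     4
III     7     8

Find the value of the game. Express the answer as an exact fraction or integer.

36/5

Row I is strictly dominated by row II, so R never plays it.
The remaining 2×2 game on (II, III) × (s1, s2) has no saddle point. Let R play II with probability p; indifference gives 8p + 7(1−p) = 4p + 8(1−p), so p = 1/5.
Similarly C's optimal q on s1 is 4/5, and the value is 8·(4/5) + (4)·(1/5) = 36/5.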